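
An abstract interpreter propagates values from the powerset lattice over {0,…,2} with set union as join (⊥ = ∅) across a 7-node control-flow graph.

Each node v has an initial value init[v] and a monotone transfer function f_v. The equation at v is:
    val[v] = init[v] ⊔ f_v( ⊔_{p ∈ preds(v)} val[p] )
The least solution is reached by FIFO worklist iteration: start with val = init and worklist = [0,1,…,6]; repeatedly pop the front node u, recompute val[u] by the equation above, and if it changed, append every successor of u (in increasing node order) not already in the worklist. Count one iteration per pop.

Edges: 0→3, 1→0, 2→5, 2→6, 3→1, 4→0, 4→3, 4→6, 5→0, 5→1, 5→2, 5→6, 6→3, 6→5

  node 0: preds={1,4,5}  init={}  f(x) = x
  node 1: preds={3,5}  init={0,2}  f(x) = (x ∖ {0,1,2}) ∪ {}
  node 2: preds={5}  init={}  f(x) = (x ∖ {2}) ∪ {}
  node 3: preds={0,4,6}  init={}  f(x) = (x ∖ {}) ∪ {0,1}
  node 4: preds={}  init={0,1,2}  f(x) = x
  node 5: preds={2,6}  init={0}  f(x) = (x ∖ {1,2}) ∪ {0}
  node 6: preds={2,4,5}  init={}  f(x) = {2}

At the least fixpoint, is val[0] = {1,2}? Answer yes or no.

no

Iteration log — 10 steps:
  step 1. node 0  ⊔preds={0,1,2}  new={0,1,2}  old={}  +wl: 
  step 2. node 1  ⊔preds={0}  new={0,2}  stable
  step 3. node 2  ⊔preds={0}  new={0}  old={}  +wl: 
  step 4. node 3  ⊔preds={0,1,2}  new={0,1,2}  old={}  +wl: 1
  step 5. node 4  ⊔preds={}  new={0,1,2}  stable
  step 6. node 5  ⊔preds={0}  new={0}  stable
  step 7. node 6  ⊔preds={0,1,2}  new={2}  old={}  +wl: 3,5
  step 8. node 1  ⊔preds={0,1,2}  new={0,2}  stable
  step 9. node 3  ⊔preds={0,1,2}  new={0,1,2}  stable
  step 10. node 5  ⊔preds={0,2}  new={0}  stable

Least fixpoint reached:
  node 0: {0,1,2}
  node 1: {0,2}
  node 2: {0}
  node 3: {0,1,2}
  node 4: {0,1,2}
  node 5: {0}
  node 6: {2}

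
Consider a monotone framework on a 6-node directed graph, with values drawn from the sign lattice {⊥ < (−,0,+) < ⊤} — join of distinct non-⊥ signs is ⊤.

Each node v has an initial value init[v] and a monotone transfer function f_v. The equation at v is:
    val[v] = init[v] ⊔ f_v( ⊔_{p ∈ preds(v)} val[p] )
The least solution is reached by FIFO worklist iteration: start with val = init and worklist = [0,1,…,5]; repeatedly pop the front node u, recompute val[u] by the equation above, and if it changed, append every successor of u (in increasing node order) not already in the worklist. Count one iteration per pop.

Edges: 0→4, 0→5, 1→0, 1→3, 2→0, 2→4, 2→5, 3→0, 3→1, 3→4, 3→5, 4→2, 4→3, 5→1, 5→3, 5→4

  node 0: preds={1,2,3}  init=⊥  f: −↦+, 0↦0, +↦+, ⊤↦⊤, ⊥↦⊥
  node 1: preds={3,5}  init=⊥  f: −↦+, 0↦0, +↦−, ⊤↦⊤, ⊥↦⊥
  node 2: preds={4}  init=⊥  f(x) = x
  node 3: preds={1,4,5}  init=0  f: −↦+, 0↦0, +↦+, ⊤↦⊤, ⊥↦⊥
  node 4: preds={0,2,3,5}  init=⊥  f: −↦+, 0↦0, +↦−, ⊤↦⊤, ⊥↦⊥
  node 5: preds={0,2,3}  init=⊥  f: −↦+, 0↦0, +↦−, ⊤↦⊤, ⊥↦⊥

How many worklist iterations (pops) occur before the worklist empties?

13

Worklist (13 pops):
  #1 pop 0: in=0 → 0 (was ⊥); enqueue []
  #2 pop 1: in=0 → 0 (was ⊥); enqueue [0]
  #3 pop 2: in=⊥ → ⊥ (no change)
  #4 pop 3: in=0 → 0 (no change)
  #5 pop 4: in=0 → 0 (was ⊥); enqueue [2,3]
  #6 pop 5: in=0 → 0 (was ⊥); enqueue [1,4]
  #7 pop 0: in=0 → 0 (no change)
  #8 pop 2: in=0 → 0 (was ⊥); enqueue [0,5]
  #9 pop 3: in=0 → 0 (no change)
  #10 pop 1: in=0 → 0 (no change)
  #11 pop 4: in=0 → 0 (no change)
  #12 pop 0: in=0 → 0 (no change)
  #13 pop 5: in=0 → 0 (no change)

Fixpoint:
  val[0] = 0
  val[1] = 0
  val[2] = 0
  val[3] = 0
  val[4] = 0
  val[5] = 0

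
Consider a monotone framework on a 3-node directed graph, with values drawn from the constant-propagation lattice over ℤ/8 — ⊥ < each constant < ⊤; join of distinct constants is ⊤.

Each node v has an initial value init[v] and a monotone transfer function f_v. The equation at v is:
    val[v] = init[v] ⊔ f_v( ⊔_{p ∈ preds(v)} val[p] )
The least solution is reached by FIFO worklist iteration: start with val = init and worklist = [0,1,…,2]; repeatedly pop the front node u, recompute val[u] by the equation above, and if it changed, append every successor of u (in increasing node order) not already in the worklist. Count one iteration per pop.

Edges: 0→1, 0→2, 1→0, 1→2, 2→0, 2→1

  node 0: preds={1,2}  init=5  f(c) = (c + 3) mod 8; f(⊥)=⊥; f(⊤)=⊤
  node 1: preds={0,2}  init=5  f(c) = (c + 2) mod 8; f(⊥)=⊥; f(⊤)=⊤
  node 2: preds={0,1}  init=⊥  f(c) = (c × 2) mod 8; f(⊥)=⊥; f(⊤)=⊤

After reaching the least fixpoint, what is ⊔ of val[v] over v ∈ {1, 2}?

Trace (5 dequeues):
  [1] u=0 | in 5 | out ⊤ | prev 5 | push {}
  [2] u=1 | in ⊤ | out ⊤ | prev 5 | push {0}
  [3] u=2 | in ⊤ | out ⊤ | prev ⊥ | push {1}
  [4] u=0 | in ⊤ | out ⊤ | ==
  [5] u=1 | in ⊤ | out ⊤ | ==

Converged values:
  [0] ⊤
  [1] ⊤
  [2] ⊤

⊤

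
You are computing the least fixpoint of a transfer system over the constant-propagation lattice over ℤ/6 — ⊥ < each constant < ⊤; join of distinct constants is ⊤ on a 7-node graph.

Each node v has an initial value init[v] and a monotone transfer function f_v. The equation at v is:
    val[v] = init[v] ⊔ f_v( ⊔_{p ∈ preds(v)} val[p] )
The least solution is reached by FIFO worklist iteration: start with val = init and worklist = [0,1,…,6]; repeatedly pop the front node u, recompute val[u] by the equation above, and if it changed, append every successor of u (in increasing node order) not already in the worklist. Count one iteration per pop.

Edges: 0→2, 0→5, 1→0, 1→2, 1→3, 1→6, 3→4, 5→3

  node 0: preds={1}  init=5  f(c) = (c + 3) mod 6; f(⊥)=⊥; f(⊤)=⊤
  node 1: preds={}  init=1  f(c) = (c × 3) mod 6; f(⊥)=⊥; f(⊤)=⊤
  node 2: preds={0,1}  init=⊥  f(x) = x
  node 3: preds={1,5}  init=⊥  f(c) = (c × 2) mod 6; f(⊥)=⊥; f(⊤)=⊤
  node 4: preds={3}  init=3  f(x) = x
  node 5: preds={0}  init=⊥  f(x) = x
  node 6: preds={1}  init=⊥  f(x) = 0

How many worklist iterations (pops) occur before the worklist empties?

Worklist (9 pops):
  #1 pop 0: in=1 → ⊤ (was 5); enqueue []
  #2 pop 1: in=⊥ → 1 (no change)
  #3 pop 2: in=⊤ → ⊤ (was ⊥); enqueue []
  #4 pop 3: in=1 → 2 (was ⊥); enqueue []
  #5 pop 4: in=2 → ⊤ (was 3); enqueue []
  #6 pop 5: in=⊤ → ⊤ (was ⊥); enqueue [3]
  #7 pop 6: in=1 → 0 (was ⊥); enqueue []
  #8 pop 3: in=⊤ → ⊤ (was 2); enqueue [4]
  #9 pop 4: in=⊤ → ⊤ (no change)

Fixpoint:
  val[0] = ⊤
  val[1] = 1
  val[2] = ⊤
  val[3] = ⊤
  val[4] = ⊤
  val[5] = ⊤
  val[6] = 0

9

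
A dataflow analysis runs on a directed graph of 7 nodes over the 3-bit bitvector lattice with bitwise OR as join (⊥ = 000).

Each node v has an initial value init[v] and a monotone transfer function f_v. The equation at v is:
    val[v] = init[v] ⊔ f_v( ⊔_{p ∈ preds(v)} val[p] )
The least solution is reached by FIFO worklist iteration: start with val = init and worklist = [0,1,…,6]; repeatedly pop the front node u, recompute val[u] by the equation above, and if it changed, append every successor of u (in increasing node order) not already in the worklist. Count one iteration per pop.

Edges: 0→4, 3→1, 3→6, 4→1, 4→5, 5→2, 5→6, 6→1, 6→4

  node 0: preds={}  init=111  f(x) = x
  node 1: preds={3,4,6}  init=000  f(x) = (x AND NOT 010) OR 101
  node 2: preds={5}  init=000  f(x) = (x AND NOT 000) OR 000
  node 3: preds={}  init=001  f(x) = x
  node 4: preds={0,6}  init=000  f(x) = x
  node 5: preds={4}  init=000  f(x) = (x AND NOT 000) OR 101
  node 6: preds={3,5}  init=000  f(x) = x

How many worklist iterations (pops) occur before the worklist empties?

Iteration log — 10 steps:
  step 1. node 0  ⊔preds=000  new=111  stable
  step 2. node 1  ⊔preds=001  new=101  old=000  +wl: 
  step 3. node 2  ⊔preds=000  new=000  stable
  step 4. node 3  ⊔preds=000  new=001  stable
  step 5. node 4  ⊔preds=111  new=111  old=000  +wl: 1
  step 6. node 5  ⊔preds=111  new=111  old=000  +wl: 2
  step 7. node 6  ⊔preds=111  new=111  old=000  +wl: 4
  step 8. node 1  ⊔preds=111  new=101  stable
  step 9. node 2  ⊔preds=111  new=111  old=000  +wl: 
  step 10. node 4  ⊔preds=111  new=111  stable

Least fixpoint reached:
  node 0: 111
  node 1: 101
  node 2: 111
  node 3: 001
  node 4: 111
  node 5: 111
  node 6: 111

10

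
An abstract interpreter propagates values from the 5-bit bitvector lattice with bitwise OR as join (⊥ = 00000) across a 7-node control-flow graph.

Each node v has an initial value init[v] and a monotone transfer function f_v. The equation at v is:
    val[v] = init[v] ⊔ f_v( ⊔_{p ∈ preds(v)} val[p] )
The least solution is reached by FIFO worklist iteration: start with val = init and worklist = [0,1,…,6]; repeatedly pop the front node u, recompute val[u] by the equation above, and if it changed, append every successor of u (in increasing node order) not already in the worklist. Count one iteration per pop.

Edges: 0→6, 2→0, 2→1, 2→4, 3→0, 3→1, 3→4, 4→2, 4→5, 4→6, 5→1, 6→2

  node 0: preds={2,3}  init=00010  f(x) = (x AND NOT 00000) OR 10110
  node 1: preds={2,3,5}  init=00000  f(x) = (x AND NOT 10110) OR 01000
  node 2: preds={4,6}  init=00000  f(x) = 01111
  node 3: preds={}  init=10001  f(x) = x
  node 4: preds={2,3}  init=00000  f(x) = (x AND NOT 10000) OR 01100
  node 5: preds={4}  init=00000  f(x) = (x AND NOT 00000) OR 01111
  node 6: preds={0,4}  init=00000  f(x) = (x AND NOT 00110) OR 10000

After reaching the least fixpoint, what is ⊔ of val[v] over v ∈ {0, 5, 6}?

11111

Worklist (11 pops):
  #1 pop 0: in=10001 → 10111 (was 00010); enqueue []
  #2 pop 1: in=10001 → 01001 (was 00000); enqueue []
  #3 pop 2: in=00000 → 01111 (was 00000); enqueue [0,1]
  #4 pop 3: in=00000 → 10001 (no change)
  #5 pop 4: in=11111 → 01111 (was 00000); enqueue [2]
  #6 pop 5: in=01111 → 01111 (was 00000); enqueue []
  #7 pop 6: in=11111 → 11001 (was 00000); enqueue []
  #8 pop 0: in=11111 → 11111 (was 10111); enqueue [6]
  #9 pop 1: in=11111 → 01001 (no change)
  #10 pop 2: in=11111 → 01111 (no change)
  #11 pop 6: in=11111 → 11001 (no change)

Fixpoint:
  val[0] = 11111
  val[1] = 01001
  val[2] = 01111
  val[3] = 10001
  val[4] = 01111
  val[5] = 01111
  val[6] = 11001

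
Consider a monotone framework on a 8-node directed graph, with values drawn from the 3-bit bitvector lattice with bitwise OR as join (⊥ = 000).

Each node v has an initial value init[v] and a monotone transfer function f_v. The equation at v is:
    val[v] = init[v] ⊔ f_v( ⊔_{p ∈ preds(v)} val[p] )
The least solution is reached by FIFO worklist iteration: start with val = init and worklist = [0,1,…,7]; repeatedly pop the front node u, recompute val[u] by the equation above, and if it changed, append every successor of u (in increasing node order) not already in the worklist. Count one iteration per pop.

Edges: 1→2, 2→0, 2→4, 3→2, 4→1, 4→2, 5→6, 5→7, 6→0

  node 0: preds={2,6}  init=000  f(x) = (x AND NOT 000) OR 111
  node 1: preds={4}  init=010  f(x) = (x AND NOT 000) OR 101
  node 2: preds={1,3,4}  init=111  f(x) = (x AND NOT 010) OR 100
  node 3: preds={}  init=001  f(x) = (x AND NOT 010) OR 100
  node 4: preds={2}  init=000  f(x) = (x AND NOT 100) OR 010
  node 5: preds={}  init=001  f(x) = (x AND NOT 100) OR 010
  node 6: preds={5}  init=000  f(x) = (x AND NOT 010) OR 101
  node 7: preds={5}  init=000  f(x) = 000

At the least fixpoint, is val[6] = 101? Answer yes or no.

Trace (11 dequeues):
  [1] u=0 | in 111 | out 111 | prev 000 | push {}
  [2] u=1 | in 000 | out 111 | prev 010 | push {}
  [3] u=2 | in 111 | out 111 | ==
  [4] u=3 | in 000 | out 101 | prev 001 | push {2}
  [5] u=4 | in 111 | out 011 | prev 000 | push {1}
  [6] u=5 | in 000 | out 011 | prev 001 | push {}
  [7] u=6 | in 011 | out 101 | prev 000 | push {0}
  [8] u=7 | in 011 | out 000 | ==
  [9] u=2 | in 111 | out 111 | ==
  [10] u=1 | in 011 | out 111 | ==
  [11] u=0 | in 111 | out 111 | ==

Converged values:
  [0] 111
  [1] 111
  [2] 111
  [3] 101
  [4] 011
  [5] 011
  [6] 101
  [7] 000

yes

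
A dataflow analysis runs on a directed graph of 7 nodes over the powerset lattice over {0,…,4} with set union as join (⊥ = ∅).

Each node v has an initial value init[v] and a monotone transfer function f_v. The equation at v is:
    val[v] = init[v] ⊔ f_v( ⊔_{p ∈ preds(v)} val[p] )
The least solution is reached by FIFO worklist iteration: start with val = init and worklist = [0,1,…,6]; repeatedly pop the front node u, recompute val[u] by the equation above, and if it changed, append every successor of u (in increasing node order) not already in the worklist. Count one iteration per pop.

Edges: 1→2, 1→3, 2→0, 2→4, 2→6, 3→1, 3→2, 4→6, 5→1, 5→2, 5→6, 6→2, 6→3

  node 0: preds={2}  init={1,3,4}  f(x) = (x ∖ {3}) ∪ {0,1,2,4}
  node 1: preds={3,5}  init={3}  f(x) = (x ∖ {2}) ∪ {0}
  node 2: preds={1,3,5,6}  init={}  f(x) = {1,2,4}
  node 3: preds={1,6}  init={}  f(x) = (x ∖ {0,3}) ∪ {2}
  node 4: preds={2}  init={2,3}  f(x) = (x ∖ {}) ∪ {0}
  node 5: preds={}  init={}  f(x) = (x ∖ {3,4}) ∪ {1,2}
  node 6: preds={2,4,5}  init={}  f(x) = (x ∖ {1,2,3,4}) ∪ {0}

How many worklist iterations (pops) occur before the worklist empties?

Trace (13 dequeues):
  [1] u=0 | in {} | out {0,1,2,3,4} | prev {1,3,4} | push {}
  [2] u=1 | in {} | out {0,3} | prev {3} | push {}
  [3] u=2 | in {0,3} | out {1,2,4} | prev {} | push {0}
  [4] u=3 | in {0,3} | out {2} | prev {} | push {1,2}
  [5] u=4 | in {1,2,4} | out {0,1,2,3,4} | prev {2,3} | push {}
  [6] u=5 | in {} | out {1,2} | prev {} | push {}
  [7] u=6 | in {0,1,2,3,4} | out {0} | prev {} | push {3}
  [8] u=0 | in {1,2,4} | out {0,1,2,3,4} | ==
  [9] u=1 | in {1,2} | out {0,1,3} | prev {0,3} | push {}
  [10] u=2 | in {0,1,2,3} | out {1,2,4} | ==
  [11] u=3 | in {0,1,3} | out {1,2} | prev {2} | push {1,2}
  [12] u=1 | in {1,2} | out {0,1,3} | ==
  [13] u=2 | in {0,1,2,3} | out {1,2,4} | ==

Converged values:
  [0] {0,1,2,3,4}
  [1] {0,1,3}
  [2] {1,2,4}
  [3] {1,2}
  [4] {0,1,2,3,4}
  [5] {1,2}
  [6] {0}

13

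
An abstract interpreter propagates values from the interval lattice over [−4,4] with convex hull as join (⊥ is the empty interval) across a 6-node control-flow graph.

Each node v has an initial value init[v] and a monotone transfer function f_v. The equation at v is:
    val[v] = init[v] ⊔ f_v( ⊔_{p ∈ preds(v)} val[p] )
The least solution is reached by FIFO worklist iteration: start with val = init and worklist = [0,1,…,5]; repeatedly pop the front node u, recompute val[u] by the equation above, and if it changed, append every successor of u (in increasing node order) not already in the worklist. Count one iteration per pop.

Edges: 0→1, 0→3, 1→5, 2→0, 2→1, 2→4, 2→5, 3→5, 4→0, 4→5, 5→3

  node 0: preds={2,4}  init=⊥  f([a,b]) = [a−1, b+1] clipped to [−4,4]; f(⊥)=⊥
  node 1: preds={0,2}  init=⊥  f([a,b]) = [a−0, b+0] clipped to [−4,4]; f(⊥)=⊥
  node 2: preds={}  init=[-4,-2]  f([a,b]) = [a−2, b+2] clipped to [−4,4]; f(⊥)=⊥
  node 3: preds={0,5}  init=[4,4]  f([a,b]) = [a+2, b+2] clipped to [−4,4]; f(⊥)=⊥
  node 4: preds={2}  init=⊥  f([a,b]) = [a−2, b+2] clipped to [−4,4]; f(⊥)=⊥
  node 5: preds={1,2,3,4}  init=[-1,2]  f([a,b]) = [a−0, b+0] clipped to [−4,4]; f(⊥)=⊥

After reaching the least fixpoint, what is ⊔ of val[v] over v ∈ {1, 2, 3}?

[-4,4]

Worklist (10 pops):
  #1 pop 0: in=[-4,-2] → [-4,-1] (was ⊥); enqueue []
  #2 pop 1: in=[-4,-1] → [-4,-1] (was ⊥); enqueue []
  #3 pop 2: in=⊥ → [-4,-2] (no change)
  #4 pop 3: in=[-4,2] → [-2,4] (was [4,4]); enqueue []
  #5 pop 4: in=[-4,-2] → [-4,0] (was ⊥); enqueue [0]
  #6 pop 5: in=[-4,4] → [-4,4] (was [-1,2]); enqueue [3]
  #7 pop 0: in=[-4,0] → [-4,1] (was [-4,-1]); enqueue [1]
  #8 pop 3: in=[-4,4] → [-2,4] (no change)
  #9 pop 1: in=[-4,1] → [-4,1] (was [-4,-1]); enqueue [5]
  #10 pop 5: in=[-4,4] → [-4,4] (no change)

Fixpoint:
  val[0] = [-4,1]
  val[1] = [-4,1]
  val[2] = [-4,-2]
  val[3] = [-2,4]
  val[4] = [-4,0]
  val[5] = [-4,4]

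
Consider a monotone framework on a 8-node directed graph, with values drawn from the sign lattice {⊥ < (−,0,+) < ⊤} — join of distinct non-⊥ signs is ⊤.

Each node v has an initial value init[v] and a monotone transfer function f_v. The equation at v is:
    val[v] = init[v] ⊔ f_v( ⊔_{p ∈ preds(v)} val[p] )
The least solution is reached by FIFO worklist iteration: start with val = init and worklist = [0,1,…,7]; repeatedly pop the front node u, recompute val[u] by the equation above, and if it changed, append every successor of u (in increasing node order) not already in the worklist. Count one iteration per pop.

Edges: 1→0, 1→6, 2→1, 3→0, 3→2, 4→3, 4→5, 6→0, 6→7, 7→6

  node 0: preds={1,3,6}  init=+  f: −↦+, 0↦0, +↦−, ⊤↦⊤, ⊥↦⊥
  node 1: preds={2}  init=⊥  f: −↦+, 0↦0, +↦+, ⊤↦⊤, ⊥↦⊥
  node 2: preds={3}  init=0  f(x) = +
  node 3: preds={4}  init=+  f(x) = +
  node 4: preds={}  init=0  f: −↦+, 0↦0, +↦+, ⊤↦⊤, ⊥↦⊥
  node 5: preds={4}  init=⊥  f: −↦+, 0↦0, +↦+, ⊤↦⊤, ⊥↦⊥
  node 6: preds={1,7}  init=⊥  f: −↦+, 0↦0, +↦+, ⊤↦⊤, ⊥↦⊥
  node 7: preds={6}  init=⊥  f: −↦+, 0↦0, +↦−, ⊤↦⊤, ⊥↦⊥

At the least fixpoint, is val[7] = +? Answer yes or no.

no

Trace (14 dequeues):
  [1] u=0 | in + | out ⊤ | prev + | push {}
  [2] u=1 | in 0 | out 0 | prev ⊥ | push {0}
  [3] u=2 | in + | out ⊤ | prev 0 | push {1}
  [4] u=3 | in 0 | out + | ==
  [5] u=4 | in ⊥ | out 0 | ==
  [6] u=5 | in 0 | out 0 | prev ⊥ | push {}
  [7] u=6 | in 0 | out 0 | prev ⊥ | push {}
  [8] u=7 | in 0 | out 0 | prev ⊥ | push {6}
  [9] u=0 | in ⊤ | out ⊤ | ==
  [10] u=1 | in ⊤ | out ⊤ | prev 0 | push {0}
  [11] u=6 | in ⊤ | out ⊤ | prev 0 | push {7}
  [12] u=0 | in ⊤ | out ⊤ | ==
  [13] u=7 | in ⊤ | out ⊤ | prev 0 | push {6}
  [14] u=6 | in ⊤ | out ⊤ | ==

Converged values:
  [0] ⊤
  [1] ⊤
  [2] ⊤
  [3] +
  [4] 0
  [5] 0
  [6] ⊤
  [7] ⊤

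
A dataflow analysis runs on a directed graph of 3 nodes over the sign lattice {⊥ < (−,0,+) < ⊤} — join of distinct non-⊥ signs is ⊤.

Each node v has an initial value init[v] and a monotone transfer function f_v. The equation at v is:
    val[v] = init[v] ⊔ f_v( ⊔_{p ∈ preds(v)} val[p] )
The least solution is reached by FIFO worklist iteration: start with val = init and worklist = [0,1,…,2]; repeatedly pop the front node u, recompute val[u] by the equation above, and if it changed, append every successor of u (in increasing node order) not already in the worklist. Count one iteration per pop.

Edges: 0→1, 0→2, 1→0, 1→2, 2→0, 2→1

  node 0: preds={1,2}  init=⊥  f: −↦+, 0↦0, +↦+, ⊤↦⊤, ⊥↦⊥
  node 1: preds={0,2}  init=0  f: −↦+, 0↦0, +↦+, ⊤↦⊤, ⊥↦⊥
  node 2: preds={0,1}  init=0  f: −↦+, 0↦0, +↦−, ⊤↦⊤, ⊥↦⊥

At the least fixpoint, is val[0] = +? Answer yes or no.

no

Worklist (3 pops):
  #1 pop 0: in=0 → 0 (was ⊥); enqueue []
  #2 pop 1: in=0 → 0 (no change)
  #3 pop 2: in=0 → 0 (no change)

Fixpoint:
  val[0] = 0
  val[1] = 0
  val[2] = 0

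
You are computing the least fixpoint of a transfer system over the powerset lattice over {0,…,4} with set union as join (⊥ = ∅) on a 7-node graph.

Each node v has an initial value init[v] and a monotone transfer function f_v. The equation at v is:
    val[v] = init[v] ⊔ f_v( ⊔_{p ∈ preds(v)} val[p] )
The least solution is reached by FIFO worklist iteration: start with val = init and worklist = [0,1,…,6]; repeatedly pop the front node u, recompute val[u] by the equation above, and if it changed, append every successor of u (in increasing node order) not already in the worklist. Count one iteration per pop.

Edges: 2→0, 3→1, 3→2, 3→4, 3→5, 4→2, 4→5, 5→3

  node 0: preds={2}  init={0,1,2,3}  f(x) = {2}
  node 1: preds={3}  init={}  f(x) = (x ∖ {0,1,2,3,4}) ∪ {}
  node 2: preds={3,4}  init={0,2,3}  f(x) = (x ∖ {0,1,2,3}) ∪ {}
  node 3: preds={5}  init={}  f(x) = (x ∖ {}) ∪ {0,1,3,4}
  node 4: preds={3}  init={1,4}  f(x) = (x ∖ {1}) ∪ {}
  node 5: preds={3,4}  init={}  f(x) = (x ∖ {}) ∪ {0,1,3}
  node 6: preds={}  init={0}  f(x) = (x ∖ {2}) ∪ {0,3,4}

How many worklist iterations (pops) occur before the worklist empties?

11

Trace (11 dequeues):
  [1] u=0 | in {0,2,3} | out {0,1,2,3} | ==
  [2] u=1 | in {} | out {} | ==
  [3] u=2 | in {1,4} | out {0,2,3,4} | prev {0,2,3} | push {0}
  [4] u=3 | in {} | out {0,1,3,4} | prev {} | push {1,2}
  [5] u=4 | in {0,1,3,4} | out {0,1,3,4} | prev {1,4} | push {}
  [6] u=5 | in {0,1,3,4} | out {0,1,3,4} | prev {} | push {3}
  [7] u=6 | in {} | out {0,3,4} | prev {0} | push {}
  [8] u=0 | in {0,2,3,4} | out {0,1,2,3} | ==
  [9] u=1 | in {0,1,3,4} | out {} | ==
  [10] u=2 | in {0,1,3,4} | out {0,2,3,4} | ==
  [11] u=3 | in {0,1,3,4} | out {0,1,3,4} | ==

Converged values:
  [0] {0,1,2,3}
  [1] {}
  [2] {0,2,3,4}
  [3] {0,1,3,4}
  [4] {0,1,3,4}
  [5] {0,1,3,4}
  [6] {0,3,4}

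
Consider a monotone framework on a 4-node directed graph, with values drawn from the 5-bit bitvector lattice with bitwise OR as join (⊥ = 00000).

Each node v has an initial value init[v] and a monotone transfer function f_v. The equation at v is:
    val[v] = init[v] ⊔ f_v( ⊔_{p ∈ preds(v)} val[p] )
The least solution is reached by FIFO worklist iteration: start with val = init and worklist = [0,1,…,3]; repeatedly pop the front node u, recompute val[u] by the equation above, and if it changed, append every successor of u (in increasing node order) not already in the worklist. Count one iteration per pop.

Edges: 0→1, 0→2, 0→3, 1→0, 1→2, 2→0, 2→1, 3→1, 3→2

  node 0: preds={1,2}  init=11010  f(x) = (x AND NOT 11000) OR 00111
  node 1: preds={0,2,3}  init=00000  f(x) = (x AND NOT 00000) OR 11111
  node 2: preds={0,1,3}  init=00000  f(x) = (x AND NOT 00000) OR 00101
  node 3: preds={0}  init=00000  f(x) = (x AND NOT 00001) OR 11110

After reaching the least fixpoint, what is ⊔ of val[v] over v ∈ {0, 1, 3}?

11111

Trace (7 dequeues):
  [1] u=0 | in 00000 | out 11111 | prev 11010 | push {}
  [2] u=1 | in 11111 | out 11111 | prev 00000 | push {0}
  [3] u=2 | in 11111 | out 11111 | prev 00000 | push {1}
  [4] u=3 | in 11111 | out 11110 | prev 00000 | push {2}
  [5] u=0 | in 11111 | out 11111 | ==
  [6] u=1 | in 11111 | out 11111 | ==
  [7] u=2 | in 11111 | out 11111 | ==

Converged values:
  [0] 11111
  [1] 11111
  [2] 11111
  [3] 11110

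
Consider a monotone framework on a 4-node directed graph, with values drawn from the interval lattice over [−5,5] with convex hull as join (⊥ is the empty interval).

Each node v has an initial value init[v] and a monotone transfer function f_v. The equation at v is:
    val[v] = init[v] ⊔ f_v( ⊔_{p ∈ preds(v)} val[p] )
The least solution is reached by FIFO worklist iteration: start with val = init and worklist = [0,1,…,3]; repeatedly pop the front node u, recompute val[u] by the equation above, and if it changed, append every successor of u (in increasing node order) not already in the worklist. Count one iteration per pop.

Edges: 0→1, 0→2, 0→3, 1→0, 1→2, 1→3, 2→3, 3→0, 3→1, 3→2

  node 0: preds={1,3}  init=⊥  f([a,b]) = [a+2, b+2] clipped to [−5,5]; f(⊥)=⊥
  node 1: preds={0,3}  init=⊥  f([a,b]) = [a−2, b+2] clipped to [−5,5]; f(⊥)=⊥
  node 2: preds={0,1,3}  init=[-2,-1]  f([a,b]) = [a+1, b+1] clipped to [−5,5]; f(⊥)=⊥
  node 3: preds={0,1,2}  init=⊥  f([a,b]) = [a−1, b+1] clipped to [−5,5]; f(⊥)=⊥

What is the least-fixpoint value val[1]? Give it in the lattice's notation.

[-5,5]

Trace (13 dequeues):
  [1] u=0 | in ⊥ | out ⊥ | ==
  [2] u=1 | in ⊥ | out ⊥ | ==
  [3] u=2 | in ⊥ | out [-2,-1] | ==
  [4] u=3 | in [-2,-1] | out [-3,0] | prev ⊥ | push {0,1,2}
  [5] u=0 | in [-3,0] | out [-1,2] | prev ⊥ | push {3}
  [6] u=1 | in [-3,2] | out [-5,4] | prev ⊥ | push {0}
  [7] u=2 | in [-5,4] | out [-4,5] | prev [-2,-1] | push {}
  [8] u=3 | in [-5,5] | out [-5,5] | prev [-3,0] | push {1,2}
  [9] u=0 | in [-5,5] | out [-3,5] | prev [-1,2] | push {3}
  [10] u=1 | in [-5,5] | out [-5,5] | prev [-5,4] | push {0}
  [11] u=2 | in [-5,5] | out [-4,5] | ==
  [12] u=3 | in [-5,5] | out [-5,5] | ==
  [13] u=0 | in [-5,5] | out [-3,5] | ==

Converged values:
  [0] [-3,5]
  [1] [-5,5]
  [2] [-4,5]
  [3] [-5,5]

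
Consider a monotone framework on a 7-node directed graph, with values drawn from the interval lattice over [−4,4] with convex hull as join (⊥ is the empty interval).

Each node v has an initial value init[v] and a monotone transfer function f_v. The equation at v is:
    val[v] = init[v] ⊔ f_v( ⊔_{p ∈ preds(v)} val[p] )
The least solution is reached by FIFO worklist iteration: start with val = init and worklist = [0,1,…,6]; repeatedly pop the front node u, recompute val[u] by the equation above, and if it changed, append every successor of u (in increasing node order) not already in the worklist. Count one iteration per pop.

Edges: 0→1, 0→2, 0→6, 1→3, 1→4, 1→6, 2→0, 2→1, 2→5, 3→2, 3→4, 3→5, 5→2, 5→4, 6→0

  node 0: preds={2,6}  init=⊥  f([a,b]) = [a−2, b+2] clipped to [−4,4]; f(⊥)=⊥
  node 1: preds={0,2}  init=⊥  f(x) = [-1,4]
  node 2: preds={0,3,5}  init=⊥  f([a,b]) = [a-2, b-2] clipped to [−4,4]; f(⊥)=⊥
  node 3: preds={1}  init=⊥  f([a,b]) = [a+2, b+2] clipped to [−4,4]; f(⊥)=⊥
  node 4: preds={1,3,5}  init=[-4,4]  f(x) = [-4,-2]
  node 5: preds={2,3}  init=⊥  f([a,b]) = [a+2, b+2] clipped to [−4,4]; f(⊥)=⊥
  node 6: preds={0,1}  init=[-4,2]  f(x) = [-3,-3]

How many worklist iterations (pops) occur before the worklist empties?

11

Worklist (11 pops):
  #1 pop 0: in=[-4,2] → [-4,4] (was ⊥); enqueue []
  #2 pop 1: in=[-4,4] → [-1,4] (was ⊥); enqueue []
  #3 pop 2: in=[-4,4] → [-4,2] (was ⊥); enqueue [0,1]
  #4 pop 3: in=[-1,4] → [1,4] (was ⊥); enqueue [2]
  #5 pop 4: in=[-1,4] → [-4,4] (no change)
  #6 pop 5: in=[-4,4] → [-2,4] (was ⊥); enqueue [4]
  #7 pop 6: in=[-4,4] → [-4,2] (no change)
  #8 pop 0: in=[-4,2] → [-4,4] (no change)
  #9 pop 1: in=[-4,4] → [-1,4] (no change)
  #10 pop 2: in=[-4,4] → [-4,2] (no change)
  #11 pop 4: in=[-2,4] → [-4,4] (no change)

Fixpoint:
  val[0] = [-4,4]
  val[1] = [-1,4]
  val[2] = [-4,2]
  val[3] = [1,4]
  val[4] = [-4,4]
  val[5] = [-2,4]
  val[6] = [-4,2]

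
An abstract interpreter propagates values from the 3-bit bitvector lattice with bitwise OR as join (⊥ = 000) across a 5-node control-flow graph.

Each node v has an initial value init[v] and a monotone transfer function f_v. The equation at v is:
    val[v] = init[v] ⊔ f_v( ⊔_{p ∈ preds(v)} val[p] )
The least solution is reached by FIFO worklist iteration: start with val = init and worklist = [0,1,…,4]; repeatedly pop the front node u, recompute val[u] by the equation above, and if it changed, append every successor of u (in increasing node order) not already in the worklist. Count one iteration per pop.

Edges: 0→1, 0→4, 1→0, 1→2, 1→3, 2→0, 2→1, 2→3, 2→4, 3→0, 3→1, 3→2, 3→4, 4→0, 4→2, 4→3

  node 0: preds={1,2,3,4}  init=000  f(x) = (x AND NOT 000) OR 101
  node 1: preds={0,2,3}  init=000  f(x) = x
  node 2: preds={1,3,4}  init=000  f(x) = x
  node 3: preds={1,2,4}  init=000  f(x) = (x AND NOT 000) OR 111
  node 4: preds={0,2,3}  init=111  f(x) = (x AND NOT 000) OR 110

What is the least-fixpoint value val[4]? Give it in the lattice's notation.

Iteration log — 8 steps:
  step 1. node 0  ⊔preds=111  new=111  old=000  +wl: 
  step 2. node 1  ⊔preds=111  new=111  old=000  +wl: 0
  step 3. node 2  ⊔preds=111  new=111  old=000  +wl: 1
  step 4. node 3  ⊔preds=111  new=111  old=000  +wl: 2
  step 5. node 4  ⊔preds=111  new=111  stable
  step 6. node 0  ⊔preds=111  new=111  stable
  step 7. node 1  ⊔preds=111  new=111  stable
  step 8. node 2  ⊔preds=111  new=111  stable

Least fixpoint reached:
  node 0: 111
  node 1: 111
  node 2: 111
  node 3: 111
  node 4: 111

111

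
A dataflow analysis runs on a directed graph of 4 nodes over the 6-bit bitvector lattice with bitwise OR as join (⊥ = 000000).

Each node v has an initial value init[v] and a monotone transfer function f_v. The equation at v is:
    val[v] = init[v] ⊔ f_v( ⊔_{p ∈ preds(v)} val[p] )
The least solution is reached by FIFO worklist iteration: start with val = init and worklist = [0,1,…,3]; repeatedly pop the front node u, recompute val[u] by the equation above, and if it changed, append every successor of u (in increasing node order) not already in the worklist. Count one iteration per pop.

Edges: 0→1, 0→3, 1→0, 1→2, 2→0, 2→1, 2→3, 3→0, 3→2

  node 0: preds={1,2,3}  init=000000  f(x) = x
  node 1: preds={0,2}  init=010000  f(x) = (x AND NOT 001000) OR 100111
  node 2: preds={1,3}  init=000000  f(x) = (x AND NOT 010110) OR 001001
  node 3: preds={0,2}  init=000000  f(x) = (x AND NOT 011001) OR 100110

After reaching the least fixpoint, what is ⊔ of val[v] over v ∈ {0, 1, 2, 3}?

Iteration log — 8 steps:
  step 1. node 0  ⊔preds=010000  new=010000  old=000000  +wl: 
  step 2. node 1  ⊔preds=010000  new=110111  old=010000  +wl: 0
  step 3. node 2  ⊔preds=110111  new=101001  old=000000  +wl: 1
  step 4. node 3  ⊔preds=111001  new=100110  old=000000  +wl: 2
  step 5. node 0  ⊔preds=111111  new=111111  old=010000  +wl: 3
  step 6. node 1  ⊔preds=111111  new=110111  stable
  step 7. node 2  ⊔preds=110111  new=101001  stable
  step 8. node 3  ⊔preds=111111  new=100110  stable

Least fixpoint reached:
  node 0: 111111
  node 1: 110111
  node 2: 101001
  node 3: 100110

111111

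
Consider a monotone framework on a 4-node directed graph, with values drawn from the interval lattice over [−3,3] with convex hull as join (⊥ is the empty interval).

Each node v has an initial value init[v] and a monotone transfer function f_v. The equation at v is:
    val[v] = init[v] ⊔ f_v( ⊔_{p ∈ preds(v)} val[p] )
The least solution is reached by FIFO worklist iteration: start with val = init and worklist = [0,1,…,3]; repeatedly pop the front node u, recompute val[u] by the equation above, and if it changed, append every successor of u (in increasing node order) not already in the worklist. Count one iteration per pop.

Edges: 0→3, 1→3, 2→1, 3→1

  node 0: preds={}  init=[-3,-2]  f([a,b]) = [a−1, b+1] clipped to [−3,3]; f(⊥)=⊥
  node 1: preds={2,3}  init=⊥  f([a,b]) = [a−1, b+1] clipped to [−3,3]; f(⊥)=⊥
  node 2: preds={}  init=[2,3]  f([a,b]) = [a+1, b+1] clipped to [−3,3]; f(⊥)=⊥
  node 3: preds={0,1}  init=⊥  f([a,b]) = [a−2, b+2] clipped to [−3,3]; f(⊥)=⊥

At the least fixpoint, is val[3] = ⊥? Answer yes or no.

no

Iteration log — 6 steps:
  step 1. node 0  ⊔preds=⊥  new=[-3,-2]  stable
  step 2. node 1  ⊔preds=[2,3]  new=[1,3]  old=⊥  +wl: 
  step 3. node 2  ⊔preds=⊥  new=[2,3]  stable
  step 4. node 3  ⊔preds=[-3,3]  new=[-3,3]  old=⊥  +wl: 1
  step 5. node 1  ⊔preds=[-3,3]  new=[-3,3]  old=[1,3]  +wl: 3
  step 6. node 3  ⊔preds=[-3,3]  new=[-3,3]  stable

Least fixpoint reached:
  node 0: [-3,-2]
  node 1: [-3,3]
  node 2: [2,3]
  node 3: [-3,3]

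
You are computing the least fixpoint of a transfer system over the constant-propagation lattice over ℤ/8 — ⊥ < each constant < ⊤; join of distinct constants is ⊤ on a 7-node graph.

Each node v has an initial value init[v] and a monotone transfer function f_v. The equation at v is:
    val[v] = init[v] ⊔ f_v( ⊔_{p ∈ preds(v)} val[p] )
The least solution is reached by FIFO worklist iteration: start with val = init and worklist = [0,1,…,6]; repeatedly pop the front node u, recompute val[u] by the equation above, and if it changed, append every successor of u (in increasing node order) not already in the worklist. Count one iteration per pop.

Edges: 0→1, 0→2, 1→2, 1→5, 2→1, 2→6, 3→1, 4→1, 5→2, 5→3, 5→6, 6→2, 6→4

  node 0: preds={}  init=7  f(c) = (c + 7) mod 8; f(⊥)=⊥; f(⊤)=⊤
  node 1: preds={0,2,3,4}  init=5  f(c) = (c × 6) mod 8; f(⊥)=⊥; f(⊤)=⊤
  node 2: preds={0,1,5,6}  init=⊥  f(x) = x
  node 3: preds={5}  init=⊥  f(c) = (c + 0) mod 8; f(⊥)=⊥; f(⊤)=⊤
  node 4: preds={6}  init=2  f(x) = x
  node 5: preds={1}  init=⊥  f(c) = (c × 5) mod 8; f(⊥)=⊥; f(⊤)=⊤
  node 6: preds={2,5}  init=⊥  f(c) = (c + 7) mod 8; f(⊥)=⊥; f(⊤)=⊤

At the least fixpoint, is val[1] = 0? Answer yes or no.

Trace (12 dequeues):
  [1] u=0 | in ⊥ | out 7 | ==
  [2] u=1 | in ⊤ | out ⊤ | prev 5 | push {}
  [3] u=2 | in ⊤ | out ⊤ | prev ⊥ | push {1}
  [4] u=3 | in ⊥ | out ⊥ | ==
  [5] u=4 | in ⊥ | out 2 | ==
  [6] u=5 | in ⊤ | out ⊤ | prev ⊥ | push {2,3}
  [7] u=6 | in ⊤ | out ⊤ | prev ⊥ | push {4}
  [8] u=1 | in ⊤ | out ⊤ | ==
  [9] u=2 | in ⊤ | out ⊤ | ==
  [10] u=3 | in ⊤ | out ⊤ | prev ⊥ | push {1}
  [11] u=4 | in ⊤ | out ⊤ | prev 2 | push {}
  [12] u=1 | in ⊤ | out ⊤ | ==

Converged values:
  [0] 7
  [1] ⊤
  [2] ⊤
  [3] ⊤
  [4] ⊤
  [5] ⊤
  [6] ⊤

no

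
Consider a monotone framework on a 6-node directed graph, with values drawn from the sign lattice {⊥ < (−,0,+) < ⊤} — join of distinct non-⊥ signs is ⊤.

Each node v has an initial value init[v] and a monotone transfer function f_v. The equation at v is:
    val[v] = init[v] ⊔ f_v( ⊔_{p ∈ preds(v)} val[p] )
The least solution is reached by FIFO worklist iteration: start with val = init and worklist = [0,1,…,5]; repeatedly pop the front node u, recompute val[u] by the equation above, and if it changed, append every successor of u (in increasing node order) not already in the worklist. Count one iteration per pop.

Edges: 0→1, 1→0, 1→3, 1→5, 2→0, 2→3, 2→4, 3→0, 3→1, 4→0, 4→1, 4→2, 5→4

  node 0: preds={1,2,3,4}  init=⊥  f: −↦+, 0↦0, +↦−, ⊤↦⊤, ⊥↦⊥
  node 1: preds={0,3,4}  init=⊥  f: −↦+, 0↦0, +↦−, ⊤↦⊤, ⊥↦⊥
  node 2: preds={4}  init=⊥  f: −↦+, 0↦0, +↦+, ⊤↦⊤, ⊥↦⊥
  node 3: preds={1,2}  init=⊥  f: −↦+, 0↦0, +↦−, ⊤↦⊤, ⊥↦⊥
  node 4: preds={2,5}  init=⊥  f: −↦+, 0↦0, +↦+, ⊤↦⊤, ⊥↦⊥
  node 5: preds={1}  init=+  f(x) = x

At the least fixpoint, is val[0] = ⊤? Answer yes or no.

Iteration log — 19 steps:
  step 1. node 0  ⊔preds=⊥  new=⊥  stable
  step 2. node 1  ⊔preds=⊥  new=⊥  stable
  step 3. node 2  ⊔preds=⊥  new=⊥  stable
  step 4. node 3  ⊔preds=⊥  new=⊥  stable
  step 5. node 4  ⊔preds=+  new=+  old=⊥  +wl: 0,1,2
  step 6. node 5  ⊔preds=⊥  new=+  stable
  step 7. node 0  ⊔preds=+  new=−  old=⊥  +wl: 
  step 8. node 1  ⊔preds=⊤  new=⊤  old=⊥  +wl: 0,3,5
  step 9. node 2  ⊔preds=+  new=+  old=⊥  +wl: 4
  step 10. node 0  ⊔preds=⊤  new=⊤  old=−  +wl: 1
  step 11. node 3  ⊔preds=⊤  new=⊤  old=⊥  +wl: 0
  step 12. node 5  ⊔preds=⊤  new=⊤  old=+  +wl: 
  step 13. node 4  ⊔preds=⊤  new=⊤  old=+  +wl: 2
  step 14. node 1  ⊔preds=⊤  new=⊤  stable
  step 15. node 0  ⊔preds=⊤  new=⊤  stable
  step 16. node 2  ⊔preds=⊤  new=⊤  old=+  +wl: 0,3,4
  step 17. node 0  ⊔preds=⊤  new=⊤  stable
  step 18. node 3  ⊔preds=⊤  new=⊤  stable
  step 19. node 4  ⊔preds=⊤  new=⊤  stable

Least fixpoint reached:
  node 0: ⊤
  node 1: ⊤
  node 2: ⊤
  node 3: ⊤
  node 4: ⊤
  node 5: ⊤

yes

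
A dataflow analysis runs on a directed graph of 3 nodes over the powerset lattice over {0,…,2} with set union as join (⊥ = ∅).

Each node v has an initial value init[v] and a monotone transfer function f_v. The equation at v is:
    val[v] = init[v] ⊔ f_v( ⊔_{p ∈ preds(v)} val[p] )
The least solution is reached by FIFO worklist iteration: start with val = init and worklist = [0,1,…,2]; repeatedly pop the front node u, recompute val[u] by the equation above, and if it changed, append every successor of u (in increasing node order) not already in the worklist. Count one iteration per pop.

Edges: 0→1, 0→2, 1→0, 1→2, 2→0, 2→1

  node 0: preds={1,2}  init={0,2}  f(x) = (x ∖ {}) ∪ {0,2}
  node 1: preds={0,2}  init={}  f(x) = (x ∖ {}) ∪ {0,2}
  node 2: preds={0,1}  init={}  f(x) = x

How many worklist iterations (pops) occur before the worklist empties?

5

Trace (5 dequeues):
  [1] u=0 | in {} | out {0,2} | ==
  [2] u=1 | in {0,2} | out {0,2} | prev {} | push {0}
  [3] u=2 | in {0,2} | out {0,2} | prev {} | push {1}
  [4] u=0 | in {0,2} | out {0,2} | ==
  [5] u=1 | in {0,2} | out {0,2} | ==

Converged values:
  [0] {0,2}
  [1] {0,2}
  [2] {0,2}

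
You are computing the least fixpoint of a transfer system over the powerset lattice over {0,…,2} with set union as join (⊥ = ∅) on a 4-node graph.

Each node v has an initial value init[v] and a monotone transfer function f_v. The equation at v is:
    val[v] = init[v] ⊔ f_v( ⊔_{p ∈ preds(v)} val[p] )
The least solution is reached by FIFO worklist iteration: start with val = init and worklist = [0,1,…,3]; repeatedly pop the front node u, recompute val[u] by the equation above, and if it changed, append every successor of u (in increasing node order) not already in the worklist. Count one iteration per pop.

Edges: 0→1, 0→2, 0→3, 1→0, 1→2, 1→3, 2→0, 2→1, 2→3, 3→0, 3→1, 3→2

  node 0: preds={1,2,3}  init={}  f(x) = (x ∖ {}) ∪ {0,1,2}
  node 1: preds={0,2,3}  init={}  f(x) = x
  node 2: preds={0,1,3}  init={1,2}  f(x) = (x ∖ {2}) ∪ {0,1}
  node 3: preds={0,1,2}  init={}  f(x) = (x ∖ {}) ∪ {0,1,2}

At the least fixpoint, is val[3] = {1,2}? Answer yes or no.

no

Iteration log — 7 steps:
  step 1. node 0  ⊔preds={1,2}  new={0,1,2}  old={}  +wl: 
  step 2. node 1  ⊔preds={0,1,2}  new={0,1,2}  old={}  +wl: 0
  step 3. node 2  ⊔preds={0,1,2}  new={0,1,2}  old={1,2}  +wl: 1
  step 4. node 3  ⊔preds={0,1,2}  new={0,1,2}  old={}  +wl: 2
  step 5. node 0  ⊔preds={0,1,2}  new={0,1,2}  stable
  step 6. node 1  ⊔preds={0,1,2}  new={0,1,2}  stable
  step 7. node 2  ⊔preds={0,1,2}  new={0,1,2}  stable

Least fixpoint reached:
  node 0: {0,1,2}
  node 1: {0,1,2}
  node 2: {0,1,2}
  node 3: {0,1,2}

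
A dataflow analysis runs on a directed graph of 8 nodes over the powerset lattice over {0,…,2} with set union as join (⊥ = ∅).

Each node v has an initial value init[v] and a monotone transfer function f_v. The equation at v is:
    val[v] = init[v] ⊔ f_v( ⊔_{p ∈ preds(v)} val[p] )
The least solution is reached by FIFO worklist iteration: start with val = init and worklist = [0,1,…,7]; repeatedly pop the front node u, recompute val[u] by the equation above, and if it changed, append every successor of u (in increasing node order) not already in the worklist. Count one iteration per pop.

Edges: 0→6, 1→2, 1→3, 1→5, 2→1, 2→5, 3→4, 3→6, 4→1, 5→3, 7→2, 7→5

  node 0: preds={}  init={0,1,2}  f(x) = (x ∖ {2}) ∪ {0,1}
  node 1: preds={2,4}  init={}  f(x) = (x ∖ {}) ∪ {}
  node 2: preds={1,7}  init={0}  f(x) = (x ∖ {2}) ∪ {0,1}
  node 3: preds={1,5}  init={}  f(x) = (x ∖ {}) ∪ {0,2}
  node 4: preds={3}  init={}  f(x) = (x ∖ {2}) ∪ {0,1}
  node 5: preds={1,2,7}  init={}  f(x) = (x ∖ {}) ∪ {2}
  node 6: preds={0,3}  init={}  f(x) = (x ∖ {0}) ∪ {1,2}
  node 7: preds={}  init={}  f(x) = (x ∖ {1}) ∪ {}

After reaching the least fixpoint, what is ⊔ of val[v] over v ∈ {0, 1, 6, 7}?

{0,1,2}

Worklist (14 pops):
  #1 pop 0: in={} → {0,1,2} (no change)
  #2 pop 1: in={0} → {0} (was {}); enqueue []
  #3 pop 2: in={0} → {0,1} (was {0}); enqueue [1]
  #4 pop 3: in={0} → {0,2} (was {}); enqueue []
  #5 pop 4: in={0,2} → {0,1} (was {}); enqueue []
  #6 pop 5: in={0,1} → {0,1,2} (was {}); enqueue [3]
  #7 pop 6: in={0,1,2} → {1,2} (was {}); enqueue []
  #8 pop 7: in={} → {} (no change)
  #9 pop 1: in={0,1} → {0,1} (was {0}); enqueue [2,5]
  #10 pop 3: in={0,1,2} → {0,1,2} (was {0,2}); enqueue [4,6]
  #11 pop 2: in={0,1} → {0,1} (no change)
  #12 pop 5: in={0,1} → {0,1,2} (no change)
  #13 pop 4: in={0,1,2} → {0,1} (no change)
  #14 pop 6: in={0,1,2} → {1,2} (no change)

Fixpoint:
  val[0] = {0,1,2}
  val[1] = {0,1}
  val[2] = {0,1}
  val[3] = {0,1,2}
  val[4] = {0,1}
  val[5] = {0,1,2}
  val[6] = {1,2}
  val[7] = {}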